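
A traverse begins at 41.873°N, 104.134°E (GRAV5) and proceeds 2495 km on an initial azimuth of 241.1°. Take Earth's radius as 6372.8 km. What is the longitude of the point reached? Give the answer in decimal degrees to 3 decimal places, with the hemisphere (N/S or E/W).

81.756°E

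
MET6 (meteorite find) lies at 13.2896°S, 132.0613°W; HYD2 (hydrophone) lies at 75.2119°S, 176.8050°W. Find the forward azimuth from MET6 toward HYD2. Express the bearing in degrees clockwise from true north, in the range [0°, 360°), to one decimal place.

Δλ = -44.7437°
y = sin Δλ · cos φ₂ = -0.179676
x = cos φ₁ sin φ₂ − sin φ₁ cos φ₂ cos Δλ = -0.899310
θ = atan2(y, x) = -168.7014° → 191.2986° (mod 360°)

191.3°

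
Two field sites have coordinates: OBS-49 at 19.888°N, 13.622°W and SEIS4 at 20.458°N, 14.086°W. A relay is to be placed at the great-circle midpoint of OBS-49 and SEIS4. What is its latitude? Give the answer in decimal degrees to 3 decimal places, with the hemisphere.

20.173°N

Bx = cos φ₂ cos Δλ = 0.936898,  By = cos φ₂ sin Δλ = -0.007587
φₘ = atan2(sin φ₁ + sin φ₂, √((cos φ₁ + Bx)² + By²)) = 20.17315°
λₘ = λ₁ + atan2(By, cos φ₁ + Bx) = -13.85358°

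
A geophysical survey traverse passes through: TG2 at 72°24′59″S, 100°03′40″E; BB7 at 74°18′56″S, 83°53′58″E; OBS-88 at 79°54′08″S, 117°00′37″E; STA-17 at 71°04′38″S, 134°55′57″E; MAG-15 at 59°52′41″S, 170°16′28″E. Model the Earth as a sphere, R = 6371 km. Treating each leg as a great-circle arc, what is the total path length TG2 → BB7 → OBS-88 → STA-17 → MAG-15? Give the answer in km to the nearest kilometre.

TG2: φ = -72.41639°, λ = +100.06111°
BB7: φ = -74.31556°, λ = +83.89944°
OBS-88: φ = -79.90222°, λ = +117.01028°
STA-17: φ = -71.07722°, λ = +134.93250°
MAG-15: φ = -59.87806°, λ = +170.27444°
TG2→BB7: c = 0.086939 rad, d = 553.89 km
BB7→OBS-88: c = 0.157940 rad, d = 1006.24 km
OBS-88→STA-17: c = 0.171074 rad, d = 1089.91 km
STA-17→MAG-15: c = 0.314450 rad, d = 2003.36 km
Total = 553.89 + 1006.24 + 1089.91 + 2003.36 = 4653.40 km

4653 km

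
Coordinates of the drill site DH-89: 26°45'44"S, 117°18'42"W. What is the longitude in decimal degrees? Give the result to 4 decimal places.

117° + 18′/60 + 42″/3600 = 117 + 0.30000 + 0.01167 = 117.3117°

117.3117°W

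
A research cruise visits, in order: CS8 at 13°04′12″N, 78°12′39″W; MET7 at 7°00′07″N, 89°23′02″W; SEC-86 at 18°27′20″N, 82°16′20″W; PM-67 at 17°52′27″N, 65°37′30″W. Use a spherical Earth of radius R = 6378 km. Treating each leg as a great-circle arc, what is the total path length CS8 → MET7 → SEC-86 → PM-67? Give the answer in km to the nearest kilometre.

CS8: φ = +13.07000°, λ = -78.21083°
MET7: φ = +7.00194°, λ = -89.38389°
SEC-86: φ = +18.45556°, λ = -82.27222°
PM-67: φ = +17.87417°, λ = -65.62500°
CS8→MET7: c = 0.219198 rad, d = 1398.05 km
MET7→SEC-86: c = 0.233586 rad, d = 1489.81 km
SEC-86→PM-67: c = 0.276159 rad, d = 1761.34 km
Total = 1398.05 + 1489.81 + 1761.34 = 4649.20 km

4649 km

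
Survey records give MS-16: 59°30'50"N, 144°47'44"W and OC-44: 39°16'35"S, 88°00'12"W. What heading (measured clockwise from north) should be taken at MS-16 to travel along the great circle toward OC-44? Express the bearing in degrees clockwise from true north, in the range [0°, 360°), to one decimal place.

136.7°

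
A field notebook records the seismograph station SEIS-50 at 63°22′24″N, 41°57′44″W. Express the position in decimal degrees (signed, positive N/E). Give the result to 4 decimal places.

lat: 63.3733° N → +63.3733°
lon: 41.9622° W → -41.9622°

+63.3733°, -41.9622°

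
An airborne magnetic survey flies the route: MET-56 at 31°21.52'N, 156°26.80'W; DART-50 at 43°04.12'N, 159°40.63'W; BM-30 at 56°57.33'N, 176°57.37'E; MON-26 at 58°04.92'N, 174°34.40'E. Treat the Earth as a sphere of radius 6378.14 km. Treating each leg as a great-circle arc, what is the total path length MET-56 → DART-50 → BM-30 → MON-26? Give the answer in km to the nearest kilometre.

3780 km

MET-56: φ = +31.35867°, λ = -156.44667°
DART-50: φ = +43.06867°, λ = -159.67717°
BM-30: φ = +56.95550°, λ = +176.95617°
MON-26: φ = +58.08200°, λ = +174.57333°
MET-56→DART-50: c = 0.209206 rad, d = 1334.35 km
DART-50→BM-30: c = 0.353690 rad, d = 2255.89 km
BM-30→MON-26: c = 0.029752 rad, d = 189.76 km
Total = 1334.35 + 2255.89 + 189.76 = 3780.00 km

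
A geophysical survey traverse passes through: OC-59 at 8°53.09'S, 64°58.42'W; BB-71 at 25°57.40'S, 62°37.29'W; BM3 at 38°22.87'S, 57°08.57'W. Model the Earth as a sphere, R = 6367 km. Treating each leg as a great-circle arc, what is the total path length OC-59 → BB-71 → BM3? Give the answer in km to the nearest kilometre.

3386 km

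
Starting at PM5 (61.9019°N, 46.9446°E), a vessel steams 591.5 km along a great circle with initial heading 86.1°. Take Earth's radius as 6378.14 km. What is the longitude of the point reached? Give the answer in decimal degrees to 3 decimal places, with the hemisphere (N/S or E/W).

58.220°E

δ = d/R = 591.5/6378.14 = 0.092739 rad
φ₂ = arcsin(sin φ₁ cos δ + cos φ₁ sin δ cos θ)
   = arcsin(0.88214·0.99570 + 0.47098·0.09261·0.06802) = 61.80180°
λ₂ = λ₁ + atan2(sin θ sin δ cos φ₁, cos δ − sin φ₁ sin φ₂) = 58.22015°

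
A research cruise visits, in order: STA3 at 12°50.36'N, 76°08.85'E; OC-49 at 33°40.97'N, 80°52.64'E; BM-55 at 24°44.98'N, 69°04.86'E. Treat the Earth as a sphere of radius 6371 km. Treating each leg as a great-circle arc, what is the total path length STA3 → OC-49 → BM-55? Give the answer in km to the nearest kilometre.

3880 km

STA3: φ = +12.83933°, λ = +76.14750°
OC-49: φ = +33.68283°, λ = +80.87733°
BM-55: φ = +24.74967°, λ = +69.08100°
STA3→OC-49: c = 0.371475 rad, d = 2366.67 km
OC-49→BM-55: c = 0.237580 rad, d = 1513.62 km
Total = 2366.67 + 1513.62 = 3880.29 km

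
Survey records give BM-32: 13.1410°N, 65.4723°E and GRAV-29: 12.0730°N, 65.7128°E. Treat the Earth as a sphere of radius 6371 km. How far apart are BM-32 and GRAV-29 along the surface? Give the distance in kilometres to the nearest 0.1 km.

121.6 km

Δφ = -1.0680°,  Δλ = 0.2405°
a = sin²(Δφ/2) + cos φ₁ cos φ₂ sin²(Δλ/2) = 0.000091
c = 2·arcsin(√a) = 0.019085 rad = 1.0935°
d = R·c = 6371 × 0.019085 = 121.6 km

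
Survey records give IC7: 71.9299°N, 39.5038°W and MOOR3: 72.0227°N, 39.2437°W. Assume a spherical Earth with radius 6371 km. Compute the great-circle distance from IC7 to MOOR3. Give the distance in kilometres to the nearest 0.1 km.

Δφ = 0.0928°,  Δλ = 0.2601°
a = sin²(Δφ/2) + cos φ₁ cos φ₂ sin²(Δλ/2) = 0.000001
c = 2·arcsin(√a) = 0.002144 rad = 0.1228°
d = R·c = 6371 × 0.002144 = 13.7 km

13.7 km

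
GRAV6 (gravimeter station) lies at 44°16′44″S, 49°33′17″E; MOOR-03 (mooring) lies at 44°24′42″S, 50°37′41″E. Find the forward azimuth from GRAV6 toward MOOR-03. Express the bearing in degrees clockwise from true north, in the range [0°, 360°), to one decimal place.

100.2°

GRAV6: φ = -44.27889°, λ = +49.55472°
MOOR-03: φ = -44.41167°, λ = +50.62806°
Δλ = 1.0733°
y = sin Δλ · cos φ₂ = 0.013381
x = cos φ₁ sin φ₂ − sin φ₁ cos φ₂ cos Δλ = -0.002405
θ = atan2(y, x) = 100.1888° → 100.1888° (mod 360°)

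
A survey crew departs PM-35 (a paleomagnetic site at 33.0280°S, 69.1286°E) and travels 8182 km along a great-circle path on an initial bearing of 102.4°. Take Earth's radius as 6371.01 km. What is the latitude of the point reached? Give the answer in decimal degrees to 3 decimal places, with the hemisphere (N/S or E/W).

19.071°S

δ = d/R = 8182/6371.01 = 1.284255 rad
φ₂ = arcsin(sin φ₁ cos δ + cos φ₁ sin δ cos θ)
   = arcsin(-0.54505·0.28264 + 0.83840·0.95923·-0.21474) = -19.07134°
λ₂ = λ₁ + atan2(sin θ sin δ cos φ₁, cos δ − sin φ₁ sin φ₂) = 151.54711°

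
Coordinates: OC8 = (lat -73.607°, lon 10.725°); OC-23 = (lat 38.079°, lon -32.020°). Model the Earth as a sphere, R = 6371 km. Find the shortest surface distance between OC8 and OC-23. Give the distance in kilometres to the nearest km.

12829 km

Δφ = 111.6860°,  Δλ = -42.7450°
a = sin²(Δφ/2) + cos φ₁ cos φ₂ sin²(Δλ/2) = 0.714264
c = 2·arcsin(√a) = 2.013660 rad = 115.3742°
d = R·c = 6371 × 2.013660 = 12829.0 km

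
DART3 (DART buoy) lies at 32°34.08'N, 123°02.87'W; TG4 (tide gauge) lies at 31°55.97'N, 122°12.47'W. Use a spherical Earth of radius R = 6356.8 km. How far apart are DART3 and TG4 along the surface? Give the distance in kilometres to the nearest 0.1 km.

105.7 km

DART3: φ = +32.56800°, λ = -123.04783°
TG4: φ = +31.93283°, λ = -122.20783°
Δφ = -0.6352°,  Δλ = 0.8400°
a = sin²(Δφ/2) + cos φ₁ cos φ₂ sin²(Δλ/2) = 0.000069
c = 2·arcsin(√a) = 0.016632 rad = 0.9529°
d = R·c = 6356.8 × 0.016632 = 105.7 km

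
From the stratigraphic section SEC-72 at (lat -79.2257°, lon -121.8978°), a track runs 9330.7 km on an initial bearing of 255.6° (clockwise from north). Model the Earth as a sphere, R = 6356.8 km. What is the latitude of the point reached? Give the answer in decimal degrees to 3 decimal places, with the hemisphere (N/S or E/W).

δ = d/R = 9330.7/6356.8 = 1.467830 rad
φ₂ = arcsin(sin φ₁ cos δ + cos φ₁ sin δ cos θ)
   = arcsin(-0.98237·0.10278 + 0.18694·0.99470·-0.24869) = -8.46567°
λ₂ = λ₁ + atan2(sin θ sin δ cos φ₁, cos δ − sin φ₁ sin φ₂) = 135.02507°

8.466°S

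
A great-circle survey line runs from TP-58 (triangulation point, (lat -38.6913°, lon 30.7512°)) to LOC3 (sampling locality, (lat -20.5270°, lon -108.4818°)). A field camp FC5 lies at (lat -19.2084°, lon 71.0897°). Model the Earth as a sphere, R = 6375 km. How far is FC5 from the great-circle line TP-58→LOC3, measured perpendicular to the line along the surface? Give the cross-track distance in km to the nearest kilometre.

2210 km

δ₁₃ = central angle TP-58→FC5 = 0.695880 rad  (haversine)
θ₁₃ = bearing TP-58→FC5 = 72.463°,  θ₁₂ = bearing TP-58→LOC3 = 220.457°
dₓₜ = R·arcsin(sin δ₁₃ · sin(θ₁₃ − θ₁₂)) = 6375·arcsin(0.64106·sin(-147.995°)) = -2209.981 km
|dₓₜ| = 2209.981 km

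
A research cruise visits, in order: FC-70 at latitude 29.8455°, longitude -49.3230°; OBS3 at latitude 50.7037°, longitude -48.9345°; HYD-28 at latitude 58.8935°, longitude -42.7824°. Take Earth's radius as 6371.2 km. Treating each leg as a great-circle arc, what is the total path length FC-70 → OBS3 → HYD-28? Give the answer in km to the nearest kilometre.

3311 km

FC-70→OBS3: c = 0.364080 rad, d = 2319.62 km
OBS3→HYD-28: c = 0.155610 rad, d = 991.42 km
Total = 2319.62 + 991.42 = 3311.04 km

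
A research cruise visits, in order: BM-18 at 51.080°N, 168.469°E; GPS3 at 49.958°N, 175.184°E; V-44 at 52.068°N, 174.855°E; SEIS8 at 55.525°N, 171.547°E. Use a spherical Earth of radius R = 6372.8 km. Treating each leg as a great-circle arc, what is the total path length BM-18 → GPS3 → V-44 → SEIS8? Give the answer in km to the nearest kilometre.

1168 km

BM-18→GPS3: c = 0.077017 rad, d = 490.81 km
GPS3→V-44: c = 0.037003 rad, d = 235.81 km
V-44→SEIS8: c = 0.069288 rad, d = 441.56 km
Total = 490.81 + 235.81 + 441.56 = 1168.19 km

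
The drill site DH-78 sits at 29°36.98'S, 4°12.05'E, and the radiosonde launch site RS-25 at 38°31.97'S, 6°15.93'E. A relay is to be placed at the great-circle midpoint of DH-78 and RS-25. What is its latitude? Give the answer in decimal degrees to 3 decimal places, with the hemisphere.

DH-78: φ = -29.61633°, λ = +4.20083°
RS-25: φ = -38.53283°, λ = +6.26550°
Bx = cos φ₂ cos Δλ = 0.781743,  By = cos φ₂ sin Δλ = 0.028183
φₘ = atan2(sin φ₁ + sin φ₂, √((cos φ₁ + Bx)² + By²)) = -34.07889°
λₘ = λ₁ + atan2(By, cos φ₁ + Bx) = 5.17872°

34.079°S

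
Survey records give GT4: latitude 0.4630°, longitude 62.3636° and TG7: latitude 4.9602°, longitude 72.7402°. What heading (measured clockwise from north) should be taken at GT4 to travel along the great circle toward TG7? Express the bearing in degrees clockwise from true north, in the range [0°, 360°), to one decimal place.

66.4°

Δλ = 10.3766°
y = sin Δλ · cos φ₂ = 0.179443
x = cos φ₁ sin φ₂ − sin φ₁ cos φ₂ cos Δλ = 0.078542
θ = atan2(y, x) = 66.3610° → 66.3610° (mod 360°)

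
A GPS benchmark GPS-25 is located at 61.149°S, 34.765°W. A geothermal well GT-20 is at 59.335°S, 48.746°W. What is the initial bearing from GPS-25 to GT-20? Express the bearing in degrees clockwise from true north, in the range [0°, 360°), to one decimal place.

278.5°

Δλ = -13.9810°
y = sin Δλ · cos φ₂ = -0.123220
x = cos φ₁ sin φ₂ − sin φ₁ cos φ₂ cos Δλ = 0.018422
θ = atan2(y, x) = -81.4972° → 278.5028° (mod 360°)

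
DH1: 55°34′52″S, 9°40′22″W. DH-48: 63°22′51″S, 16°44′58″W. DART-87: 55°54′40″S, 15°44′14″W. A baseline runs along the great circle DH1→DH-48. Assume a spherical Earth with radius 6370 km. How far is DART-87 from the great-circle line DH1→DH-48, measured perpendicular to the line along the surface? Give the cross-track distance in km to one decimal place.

330.9 km

DH1: φ = -55.58111°, λ = -9.67278°
DH-48: φ = -63.38083°, λ = -16.74944°
DART-87: φ = -55.91111°, λ = -15.73722°
δ₁₃ = central angle DH1→DART-87 = 0.059834 rad  (haversine)
θ₁₃ = bearing DH1→DART-87 = 261.976°,  θ₁₂ = bearing DH1→DH-48 = 201.726°
dₓₜ = R·arcsin(sin δ₁₃ · sin(θ₁₃ − θ₁₂)) = 6370·arcsin(0.05980·sin(60.250°)) = 330.859 km
|dₓₜ| = 330.859 km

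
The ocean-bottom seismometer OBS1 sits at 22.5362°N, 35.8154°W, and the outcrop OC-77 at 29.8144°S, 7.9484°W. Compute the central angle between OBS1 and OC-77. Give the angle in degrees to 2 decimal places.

58.81°

Δφ = -52.3506°,  Δλ = 27.8670°
a = sin²(Δφ/2) + cos φ₁ cos φ₂ sin²(Δλ/2) = 0.241052
c = 2·arcsin(√a) = 1.026407 rad = 58.8088°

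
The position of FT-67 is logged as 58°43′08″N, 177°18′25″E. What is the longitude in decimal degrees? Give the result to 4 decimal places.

177.3069°E

177° + 18′/60 + 25″/3600 = 177 + 0.30000 + 0.00694 = 177.3069°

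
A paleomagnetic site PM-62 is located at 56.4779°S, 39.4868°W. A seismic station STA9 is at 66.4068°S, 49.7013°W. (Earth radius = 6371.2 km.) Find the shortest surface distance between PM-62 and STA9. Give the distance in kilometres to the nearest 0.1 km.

Δφ = -9.9289°,  Δλ = -10.2145°
a = sin²(Δφ/2) + cos φ₁ cos φ₂ sin²(Δλ/2) = 0.009240
c = 2·arcsin(√a) = 0.192551 rad = 11.0324°
d = R·c = 6371.2 × 0.192551 = 1226.8 km

1226.8 km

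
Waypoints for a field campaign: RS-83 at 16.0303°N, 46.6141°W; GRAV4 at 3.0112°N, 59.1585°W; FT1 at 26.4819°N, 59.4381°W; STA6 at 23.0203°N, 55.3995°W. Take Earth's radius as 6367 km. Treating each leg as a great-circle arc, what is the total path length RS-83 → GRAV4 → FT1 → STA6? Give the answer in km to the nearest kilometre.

RS-83→GRAV4: c = 0.313101 rad, d = 1993.52 km
GRAV4→FT1: c = 0.409668 rad, d = 2608.35 km
FT1→STA6: c = 0.088007 rad, d = 560.34 km
Total = 1993.52 + 2608.35 + 560.34 = 5162.21 km

5162 km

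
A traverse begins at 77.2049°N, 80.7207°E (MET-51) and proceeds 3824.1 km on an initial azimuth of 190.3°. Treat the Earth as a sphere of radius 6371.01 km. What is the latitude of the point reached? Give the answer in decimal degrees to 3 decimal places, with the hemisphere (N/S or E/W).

δ = d/R = 3824.1/6371.01 = 0.600234 rad
φ₂ = arcsin(sin φ₁ cos δ + cos φ₁ sin δ cos θ)
   = arcsin(0.97517·0.82520 + 0.22147·0.56484·-0.98389) = 42.97165°
λ₂ = λ₁ + atan2(sin θ sin δ cos φ₁, cos δ − sin φ₁ sin φ₂) = 72.78694°

42.972°N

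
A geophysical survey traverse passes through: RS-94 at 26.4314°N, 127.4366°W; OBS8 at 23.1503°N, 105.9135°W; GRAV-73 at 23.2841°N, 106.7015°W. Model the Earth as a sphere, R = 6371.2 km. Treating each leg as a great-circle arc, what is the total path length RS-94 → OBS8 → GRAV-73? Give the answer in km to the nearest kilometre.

2282 km

RS-94→OBS8: c = 0.345378 rad, d = 2200.47 km
OBS8→GRAV-73: c = 0.012853 rad, d = 81.89 km
Total = 2200.47 + 81.89 = 2282.36 km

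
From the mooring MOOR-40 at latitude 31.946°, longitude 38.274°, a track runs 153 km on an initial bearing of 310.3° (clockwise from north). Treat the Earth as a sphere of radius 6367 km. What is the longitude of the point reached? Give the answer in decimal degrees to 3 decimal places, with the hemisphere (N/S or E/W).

37.024°E

δ = d/R = 153/6367 = 0.024030 rad
φ₂ = arcsin(sin φ₁ cos δ + cos φ₁ sin δ cos θ)
   = arcsin(0.52912·0.99971 + 0.84855·0.02403·0.64679) = 32.83041°
λ₂ = λ₁ + atan2(sin θ sin δ cos φ₁, cos δ − sin φ₁ sin φ₂) = 37.02436°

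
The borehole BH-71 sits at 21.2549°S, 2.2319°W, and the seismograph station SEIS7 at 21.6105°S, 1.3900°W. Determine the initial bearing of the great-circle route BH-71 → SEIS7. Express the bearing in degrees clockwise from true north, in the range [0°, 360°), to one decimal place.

114.6°

Δλ = 0.8419°
y = sin Δλ · cos φ₂ = 0.013661
x = cos φ₁ sin φ₂ − sin φ₁ cos φ₂ cos Δλ = -0.006243
θ = atan2(y, x) = 114.5599° → 114.5599° (mod 360°)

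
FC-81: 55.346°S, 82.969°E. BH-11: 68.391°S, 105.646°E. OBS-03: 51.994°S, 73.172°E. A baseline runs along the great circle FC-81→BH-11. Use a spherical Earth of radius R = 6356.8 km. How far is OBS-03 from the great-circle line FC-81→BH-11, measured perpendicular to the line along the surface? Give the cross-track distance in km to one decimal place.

418.2 km

δ₁₃ = central angle FC-81→OBS-03 = 0.116829 rad  (haversine)
θ₁₃ = bearing FC-81→OBS-03 = 295.992°,  θ₁₂ = bearing FC-81→BH-11 = 150.321°
dₓₜ = R·arcsin(sin δ₁₃ · sin(θ₁₃ − θ₁₂)) = 6356.8·arcsin(0.11656·sin(145.671°)) = 418.171 km
|dₓₜ| = 418.171 km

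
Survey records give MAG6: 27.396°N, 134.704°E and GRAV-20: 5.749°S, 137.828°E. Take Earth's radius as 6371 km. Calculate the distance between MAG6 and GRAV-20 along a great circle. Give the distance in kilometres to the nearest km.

Δφ = -33.1450°,  Δλ = 3.1240°
a = sin²(Δφ/2) + cos φ₁ cos φ₂ sin²(Δλ/2) = 0.082012
c = 2·arcsin(√a) = 0.580886 rad = 33.2823°
d = R·c = 6371 × 0.580886 = 3700.8 km

3701 km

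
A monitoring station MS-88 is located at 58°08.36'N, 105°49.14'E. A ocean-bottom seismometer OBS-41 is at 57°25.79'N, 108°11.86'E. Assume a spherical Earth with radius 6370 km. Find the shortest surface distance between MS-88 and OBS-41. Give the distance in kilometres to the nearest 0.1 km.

161.5 km

MS-88: φ = +58.13933°, λ = +105.81900°
OBS-41: φ = +57.42983°, λ = +108.19767°
Δφ = -0.7095°,  Δλ = 2.3787°
a = sin²(Δφ/2) + cos φ₁ cos φ₂ sin²(Δλ/2) = 0.000161
c = 2·arcsin(√a) = 0.025359 rad = 1.4530°
d = R·c = 6370 × 0.025359 = 161.5 km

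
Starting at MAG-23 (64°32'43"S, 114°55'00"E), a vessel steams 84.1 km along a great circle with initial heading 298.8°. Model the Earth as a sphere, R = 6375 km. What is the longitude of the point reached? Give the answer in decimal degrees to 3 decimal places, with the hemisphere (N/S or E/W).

MAG-23: φ = -64.54528°, λ = +114.91667°
δ = d/R = 84.1/6375 = 0.013192 rad
φ₂ = arcsin(sin φ₁ cos δ + cos φ₁ sin δ cos θ)
   = arcsin(-0.90293·0.99991 + 0.42980·0.01319·0.48175) = -64.17321°
λ₂ = λ₁ + atan2(sin θ sin δ cos φ₁, cos δ − sin φ₁ sin φ₂) = 113.39614°

113.396°E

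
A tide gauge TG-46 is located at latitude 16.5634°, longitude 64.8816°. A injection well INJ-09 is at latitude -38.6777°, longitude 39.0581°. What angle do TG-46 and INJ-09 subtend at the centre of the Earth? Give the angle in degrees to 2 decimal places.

Δφ = -55.2411°,  Δλ = -25.8235°
a = sin²(Δφ/2) + cos φ₁ cos φ₂ sin²(Δλ/2) = 0.252299
c = 2·arcsin(√a) = 1.052500 rad = 60.3038°

60.30°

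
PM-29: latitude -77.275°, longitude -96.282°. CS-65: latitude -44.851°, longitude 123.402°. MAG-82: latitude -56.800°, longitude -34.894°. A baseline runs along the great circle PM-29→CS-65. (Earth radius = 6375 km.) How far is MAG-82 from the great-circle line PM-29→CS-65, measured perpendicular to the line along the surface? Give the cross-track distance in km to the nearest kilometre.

δ₁₃ = central angle PM-29→MAG-82 = 0.507483 rad  (haversine)
θ₁₃ = bearing PM-29→MAG-82 = 81.545°,  θ₁₂ = bearing PM-29→CS-65 = 213.362°
dₓₜ = R·arcsin(sin δ₁₃ · sin(θ₁₃ − θ₁₂)) = 6375·arcsin(0.48598·sin(-131.818°)) = -2362.645 km
|dₓₜ| = 2362.645 km

2363 km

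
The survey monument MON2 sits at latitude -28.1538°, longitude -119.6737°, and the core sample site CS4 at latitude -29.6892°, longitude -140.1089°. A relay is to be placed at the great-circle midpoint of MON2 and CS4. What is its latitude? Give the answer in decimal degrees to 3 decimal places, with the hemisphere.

Bx = cos φ₂ cos Δλ = 0.814054,  By = cos φ₂ sin Δλ = -0.303313
φₘ = atan2(sin φ₁ + sin φ₂, √((cos φ₁ + Bx)² + By²)) = -29.31083°
λₘ = λ₁ + atan2(By, cos φ₁ + Bx) = -129.81484°

29.311°S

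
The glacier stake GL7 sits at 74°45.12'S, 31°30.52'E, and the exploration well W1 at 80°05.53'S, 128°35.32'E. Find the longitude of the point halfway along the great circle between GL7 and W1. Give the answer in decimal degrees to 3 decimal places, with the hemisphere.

66.738°E

GL7: φ = -74.75200°, λ = +31.50867°
W1: φ = -80.09217°, λ = +128.58867°
Bx = cos φ₂ cos Δλ = -0.021208,  By = cos φ₂ sin Δλ = 0.170752
φₘ = atan2(sin φ₁ + sin φ₂, √((cos φ₁ + Bx)² + By²)) = -81.36805°
λₘ = λ₁ + atan2(By, cos φ₁ + Bx) = 66.73838°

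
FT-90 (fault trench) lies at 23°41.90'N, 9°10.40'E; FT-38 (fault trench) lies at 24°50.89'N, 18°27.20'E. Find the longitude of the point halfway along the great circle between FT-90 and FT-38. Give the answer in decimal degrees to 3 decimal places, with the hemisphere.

FT-90: φ = +23.69833°, λ = +9.17333°
FT-38: φ = +24.84817°, λ = +18.45333°
Bx = cos φ₂ cos Δλ = 0.895548,  By = cos φ₂ sin Δλ = 0.146331
φₘ = atan2(sin φ₁ + sin φ₂, √((cos φ₁ + Bx)² + By²)) = 24.34381°
λₘ = λ₁ + atan2(By, cos φ₁ + Bx) = 13.79229°

13.792°E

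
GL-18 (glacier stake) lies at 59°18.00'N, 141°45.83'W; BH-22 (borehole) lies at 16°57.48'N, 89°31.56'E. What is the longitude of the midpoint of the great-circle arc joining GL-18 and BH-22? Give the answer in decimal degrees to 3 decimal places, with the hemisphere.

121.539°E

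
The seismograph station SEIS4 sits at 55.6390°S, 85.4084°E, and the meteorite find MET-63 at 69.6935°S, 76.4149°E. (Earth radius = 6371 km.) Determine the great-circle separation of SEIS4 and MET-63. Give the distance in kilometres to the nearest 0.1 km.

Δφ = -14.0545°,  Δλ = -8.9935°
a = sin²(Δφ/2) + cos φ₁ cos φ₂ sin²(Δλ/2) = 0.016171
c = 2·arcsin(√a) = 0.255024 rad = 14.6118°
d = R·c = 6371 × 0.255024 = 1624.8 km

1624.8 km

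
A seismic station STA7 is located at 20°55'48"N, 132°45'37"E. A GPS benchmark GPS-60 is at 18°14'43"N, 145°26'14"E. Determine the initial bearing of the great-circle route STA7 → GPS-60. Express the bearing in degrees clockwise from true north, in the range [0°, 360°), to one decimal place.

STA7: φ = +20.93000°, λ = +132.76028°
GPS-60: φ = +18.24528°, λ = +145.43722°
Δλ = 12.6769°
y = sin Δλ · cos φ₂ = 0.208421
x = cos φ₁ sin φ₂ − sin φ₁ cos φ₂ cos Δλ = -0.038570
θ = atan2(y, x) = 100.4844° → 100.4844° (mod 360°)

100.5°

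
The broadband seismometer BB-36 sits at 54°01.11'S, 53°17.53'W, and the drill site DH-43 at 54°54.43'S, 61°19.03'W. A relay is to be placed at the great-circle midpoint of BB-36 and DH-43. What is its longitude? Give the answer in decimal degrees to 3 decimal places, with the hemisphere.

57.261°W

BB-36: φ = -54.01850°, λ = -53.29217°
DH-43: φ = -54.90717°, λ = -61.31717°
Bx = cos φ₂ cos Δλ = 0.569273,  By = cos φ₂ sin Δλ = -0.080259
φₘ = atan2(sin φ₁ + sin φ₂, √((cos φ₁ + Bx)² + By²)) = -54.52931°
λₘ = λ₁ + atan2(By, cos φ₁ + Bx) = -57.26103°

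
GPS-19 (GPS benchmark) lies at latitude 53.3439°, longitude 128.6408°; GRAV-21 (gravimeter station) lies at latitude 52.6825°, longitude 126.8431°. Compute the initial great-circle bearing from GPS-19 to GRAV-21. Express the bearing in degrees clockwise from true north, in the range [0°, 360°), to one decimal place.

239.3°

Δλ = -1.7977°
y = sin Δλ · cos φ₂ = -0.019018
x = cos φ₁ sin φ₂ − sin φ₁ cos φ₂ cos Δλ = -0.011304
θ = atan2(y, x) = -120.7267° → 239.2733° (mod 360°)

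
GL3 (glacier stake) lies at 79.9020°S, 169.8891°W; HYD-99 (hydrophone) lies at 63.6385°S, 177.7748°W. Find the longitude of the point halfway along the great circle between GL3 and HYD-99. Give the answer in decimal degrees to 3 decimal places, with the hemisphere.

175.545°W

Bx = cos φ₂ cos Δλ = 0.439834,  By = cos φ₂ sin Δλ = -0.060920
φₘ = atan2(sin φ₁ + sin φ₂, √((cos φ₁ + Bx)² + By²)) = -71.80296°
λₘ = λ₁ + atan2(By, cos φ₁ + Bx) = -175.54468°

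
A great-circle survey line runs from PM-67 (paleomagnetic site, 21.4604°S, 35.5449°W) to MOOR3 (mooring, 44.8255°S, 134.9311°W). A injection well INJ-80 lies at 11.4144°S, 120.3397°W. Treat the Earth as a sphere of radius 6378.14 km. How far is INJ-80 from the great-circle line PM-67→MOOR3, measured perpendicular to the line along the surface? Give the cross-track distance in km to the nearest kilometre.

δ₁₃ = central angle PM-67→INJ-80 = 1.414999 rad  (haversine)
θ₁₃ = bearing PM-67→INJ-80 = 261.170°,  θ₁₂ = bearing PM-67→MOOR3 = 225.056°
dₓₜ = R·arcsin(sin δ₁₃ · sin(θ₁₃ − θ₁₂)) = 6378.14·arcsin(0.98789·sin(36.114°)) = 3963.992 km
|dₓₜ| = 3963.992 km

3964 km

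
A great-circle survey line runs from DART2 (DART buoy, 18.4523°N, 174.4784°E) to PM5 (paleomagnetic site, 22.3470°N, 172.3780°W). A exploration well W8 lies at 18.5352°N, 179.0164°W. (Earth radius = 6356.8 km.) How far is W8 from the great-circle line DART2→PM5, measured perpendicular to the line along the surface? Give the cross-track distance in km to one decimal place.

210.8 km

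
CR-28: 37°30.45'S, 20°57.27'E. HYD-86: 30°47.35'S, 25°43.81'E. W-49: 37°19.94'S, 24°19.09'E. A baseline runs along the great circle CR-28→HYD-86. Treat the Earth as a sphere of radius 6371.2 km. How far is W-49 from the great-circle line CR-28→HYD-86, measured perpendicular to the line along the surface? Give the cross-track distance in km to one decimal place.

245.1 km

CR-28: φ = -37.50750°, λ = +20.95450°
HYD-86: φ = -30.78917°, λ = +25.73017°
W-49: φ = -37.33233°, λ = +24.31817°
δ₁₃ = central angle CR-28→W-49 = 0.046723 rad  (haversine)
θ₁₃ = bearing CR-28→W-49 = 87.272°,  θ₁₂ = bearing CR-28→HYD-86 = 31.840°
dₓₜ = R·arcsin(sin δ₁₃ · sin(θ₁₃ − θ₁₂)) = 6371.2·arcsin(0.04671·sin(55.432°)) = 245.098 km
|dₓₜ| = 245.098 km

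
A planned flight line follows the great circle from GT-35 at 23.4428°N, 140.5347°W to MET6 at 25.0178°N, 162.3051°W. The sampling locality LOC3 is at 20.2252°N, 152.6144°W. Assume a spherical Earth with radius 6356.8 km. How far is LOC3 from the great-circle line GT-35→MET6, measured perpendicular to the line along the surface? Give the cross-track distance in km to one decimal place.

δ₁₃ = central angle GT-35→LOC3 = 0.203519 rad  (haversine)
θ₁₃ = bearing GT-35→LOC3 = 256.302°,  θ₁₂ = bearing GT-35→MET6 = 278.994°
dₓₜ = R·arcsin(sin δ₁₃ · sin(θ₁₃ − θ₁₂)) = 6356.8·arcsin(0.20212·sin(-22.692°)) = -496.166 km
|dₓₜ| = 496.166 km

496.2 km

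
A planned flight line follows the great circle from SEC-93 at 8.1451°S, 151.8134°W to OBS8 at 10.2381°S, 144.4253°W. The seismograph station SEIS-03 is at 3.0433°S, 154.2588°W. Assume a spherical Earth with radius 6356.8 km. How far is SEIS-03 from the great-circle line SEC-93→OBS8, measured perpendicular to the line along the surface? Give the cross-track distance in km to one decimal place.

464.1 km

δ₁₃ = central angle SEC-93→SEIS-03 = 0.098650 rad  (haversine)
θ₁₃ = bearing SEC-93→SEIS-03 = 334.367°,  θ₁₂ = bearing SEC-93→OBS8 = 106.581°
dₓₜ = R·arcsin(sin δ₁₃ · sin(θ₁₃ − θ₁₂)) = 6356.8·arcsin(0.09849·sin(227.786°)) = -464.109 km
|dₓₜ| = 464.109 km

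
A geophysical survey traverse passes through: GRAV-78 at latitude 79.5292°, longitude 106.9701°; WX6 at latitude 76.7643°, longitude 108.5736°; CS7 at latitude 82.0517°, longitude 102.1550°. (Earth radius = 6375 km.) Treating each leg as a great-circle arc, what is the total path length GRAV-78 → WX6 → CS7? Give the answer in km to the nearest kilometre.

GRAV-78→WX6: c = 0.048593 rad, d = 309.78 km
WX6→CS7: c = 0.094412 rad, d = 601.87 km
Total = 309.78 + 601.87 = 911.66 km

912 km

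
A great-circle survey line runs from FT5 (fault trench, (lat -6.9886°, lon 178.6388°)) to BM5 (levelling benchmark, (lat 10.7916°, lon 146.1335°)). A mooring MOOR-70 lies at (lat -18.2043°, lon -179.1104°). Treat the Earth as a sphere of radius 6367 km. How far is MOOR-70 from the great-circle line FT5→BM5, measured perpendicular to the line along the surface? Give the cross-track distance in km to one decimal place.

979.3 km

δ₁₃ = central angle FT5→MOOR-70 = 0.199456 rad  (haversine)
θ₁₃ = bearing FT5→MOOR-70 = 169.147°,  θ₁₂ = bearing FT5→BM5 = 298.503°
dₓₜ = R·arcsin(sin δ₁₃ · sin(θ₁₃ − θ₁₂)) = 6367·arcsin(0.19814·sin(-129.356°)) = -979.304 km
|dₓₜ| = 979.304 km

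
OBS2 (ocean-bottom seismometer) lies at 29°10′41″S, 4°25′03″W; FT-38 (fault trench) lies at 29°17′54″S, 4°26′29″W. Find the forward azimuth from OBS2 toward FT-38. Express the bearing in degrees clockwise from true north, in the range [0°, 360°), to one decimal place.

189.8°

OBS2: φ = -29.17806°, λ = -4.41750°
FT-38: φ = -29.29833°, λ = -4.44139°
Δλ = -0.0239°
y = sin Δλ · cos φ₂ = -0.000364
x = cos φ₁ sin φ₂ − sin φ₁ cos φ₂ cos Δλ = -0.002099
θ = atan2(y, x) = -170.1736° → 189.8264° (mod 360°)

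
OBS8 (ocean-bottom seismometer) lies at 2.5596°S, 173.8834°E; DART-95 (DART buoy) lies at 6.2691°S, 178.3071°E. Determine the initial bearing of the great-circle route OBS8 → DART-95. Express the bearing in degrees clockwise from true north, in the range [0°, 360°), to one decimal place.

130.2°

Δλ = 4.4237°
y = sin Δλ · cos φ₂ = 0.076670
x = cos φ₁ sin φ₂ − sin φ₁ cos φ₂ cos Δλ = -0.064830
θ = atan2(y, x) = 130.2169° → 130.2169° (mod 360°)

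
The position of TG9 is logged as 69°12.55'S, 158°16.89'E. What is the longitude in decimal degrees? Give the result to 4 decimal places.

158.2815°E

158° + 16.89′/60 = 158 + 0.28150 = 158.2815°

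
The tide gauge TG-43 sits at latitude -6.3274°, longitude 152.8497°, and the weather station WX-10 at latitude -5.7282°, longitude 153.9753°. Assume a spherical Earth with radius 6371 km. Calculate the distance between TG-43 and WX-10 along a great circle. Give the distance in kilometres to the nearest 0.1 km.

Δφ = 0.5992°,  Δλ = 1.1256°
a = sin²(Δφ/2) + cos φ₁ cos φ₂ sin²(Δλ/2) = 0.000123
c = 2·arcsin(√a) = 0.022160 rad = 1.2697°
d = R·c = 6371 × 0.022160 = 141.2 km

141.2 km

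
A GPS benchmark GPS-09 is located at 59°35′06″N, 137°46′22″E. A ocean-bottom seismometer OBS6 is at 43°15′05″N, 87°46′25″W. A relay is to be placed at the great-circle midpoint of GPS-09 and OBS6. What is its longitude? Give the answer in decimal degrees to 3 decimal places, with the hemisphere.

131.805°W

GPS-09: φ = +59.58500°, λ = +137.77278°
OBS6: φ = +43.25139°, λ = -87.77361°
Bx = cos φ₂ cos Δλ = -0.510090,  By = cos φ₂ sin Δλ = 0.519912
φₘ = atan2(sin φ₁ + sin φ₂, √((cos φ₁ + Bx)² + By²)) = 71.42969°
λₘ = λ₁ + atan2(By, cos φ₁ + Bx) = -131.80515°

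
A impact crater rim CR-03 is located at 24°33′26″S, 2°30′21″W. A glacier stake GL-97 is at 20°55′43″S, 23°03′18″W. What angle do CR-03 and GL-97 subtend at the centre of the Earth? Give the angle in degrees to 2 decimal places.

CR-03: φ = -24.55722°, λ = -2.50583°
GL-97: φ = -20.92861°, λ = -23.05500°
Δφ = 3.6286°,  Δλ = -20.5492°
a = sin²(Δφ/2) + cos φ₁ cos φ₂ sin²(Δλ/2) = 0.028030
c = 2·arcsin(√a) = 0.336427 rad = 19.2759°

19.28°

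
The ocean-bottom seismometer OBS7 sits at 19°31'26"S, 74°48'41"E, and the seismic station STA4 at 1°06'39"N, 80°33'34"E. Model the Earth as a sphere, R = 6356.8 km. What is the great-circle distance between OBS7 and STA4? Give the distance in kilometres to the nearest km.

2373 km

OBS7: φ = -19.52389°, λ = +74.81139°
STA4: φ = +1.11083°, λ = +80.55944°
Δφ = 20.6347°,  Δλ = 5.7481°
a = sin²(Δφ/2) + cos φ₁ cos φ₂ sin²(Δλ/2) = 0.034446
c = 2·arcsin(√a) = 0.373357 rad = 21.3918°
d = R·c = 6356.8 × 0.373357 = 2373.4 km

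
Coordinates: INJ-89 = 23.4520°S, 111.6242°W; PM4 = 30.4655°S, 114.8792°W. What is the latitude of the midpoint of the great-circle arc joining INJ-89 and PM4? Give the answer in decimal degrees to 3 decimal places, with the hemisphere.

26.968°S

Bx = cos φ₂ cos Δλ = 0.860544,  By = cos φ₂ sin Δλ = -0.048941
φₘ = atan2(sin φ₁ + sin φ₂, √((cos φ₁ + Bx)² + By²)) = -26.96808°
λₘ = λ₁ + atan2(By, cos φ₁ + Bx) = -113.20096°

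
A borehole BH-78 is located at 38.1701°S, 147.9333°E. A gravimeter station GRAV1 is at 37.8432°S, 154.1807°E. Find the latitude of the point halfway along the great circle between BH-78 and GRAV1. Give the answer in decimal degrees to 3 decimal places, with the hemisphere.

Bx = cos φ₂ cos Δλ = 0.785003,  By = cos φ₂ sin Δλ = 0.085936
φₘ = atan2(sin φ₁ + sin φ₂, √((cos φ₁ + Bx)² + By²)) = -38.04799°
λₘ = λ₁ + atan2(By, cos φ₁ + Bx) = 151.06397°

38.048°S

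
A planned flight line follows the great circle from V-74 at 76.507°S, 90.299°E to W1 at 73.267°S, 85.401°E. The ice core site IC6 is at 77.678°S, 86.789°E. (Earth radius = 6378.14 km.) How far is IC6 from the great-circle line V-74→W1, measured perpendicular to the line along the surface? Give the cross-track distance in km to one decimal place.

130.0 km

δ₁₃ = central angle V-74→IC6 = 0.024587 rad  (haversine)
θ₁₃ = bearing V-74→IC6 = 212.103°,  θ₁₂ = bearing V-74→W1 = 336.109°
dₓₜ = R·arcsin(sin δ₁₃ · sin(θ₁₃ − θ₁₂)) = 6378.14·arcsin(0.02458·sin(-124.006°)) = -129.997 km
|dₓₜ| = 129.997 km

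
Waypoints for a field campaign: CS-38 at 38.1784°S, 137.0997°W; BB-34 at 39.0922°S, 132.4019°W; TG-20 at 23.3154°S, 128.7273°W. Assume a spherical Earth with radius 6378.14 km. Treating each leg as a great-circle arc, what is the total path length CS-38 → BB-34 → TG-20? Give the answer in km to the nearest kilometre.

CS-38→BB-34: c = 0.065994 rad, d = 420.92 km
BB-34→TG-20: c = 0.280696 rad, d = 1790.32 km
Total = 420.92 + 1790.32 = 2211.24 km

2211 km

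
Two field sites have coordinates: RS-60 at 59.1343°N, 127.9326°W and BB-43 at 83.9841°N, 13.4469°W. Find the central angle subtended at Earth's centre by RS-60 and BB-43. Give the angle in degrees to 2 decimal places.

Δφ = 24.8498°,  Δλ = 114.4857°
a = sin²(Δφ/2) + cos φ₁ cos φ₂ sin²(Δλ/2) = 0.084320
c = 2·arcsin(√a) = 0.589246 rad = 33.7613°

33.76°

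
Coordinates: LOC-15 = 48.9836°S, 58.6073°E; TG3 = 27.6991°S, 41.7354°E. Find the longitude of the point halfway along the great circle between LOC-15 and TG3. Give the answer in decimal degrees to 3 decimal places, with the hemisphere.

48.909°E

Bx = cos φ₂ cos Δλ = 0.847290,  By = cos φ₂ sin Δλ = -0.256972
φₘ = atan2(sin φ₁ + sin φ₂, √((cos φ₁ + Bx)² + By²)) = -38.63820°
λₘ = λ₁ + atan2(By, cos φ₁ + Bx) = 48.90865°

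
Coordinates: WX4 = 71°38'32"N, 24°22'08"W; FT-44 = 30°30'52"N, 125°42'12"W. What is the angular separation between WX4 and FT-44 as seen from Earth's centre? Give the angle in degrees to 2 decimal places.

WX4: φ = +71.64222°, λ = -24.36889°
FT-44: φ = +30.51444°, λ = -125.70333°
Δφ = -41.1278°,  Δλ = -101.3344°
a = sin²(Δφ/2) + cos φ₁ cos φ₂ sin²(Δλ/2) = 0.285705
c = 2·arcsin(√a) = 1.127866 rad = 64.6219°

64.62°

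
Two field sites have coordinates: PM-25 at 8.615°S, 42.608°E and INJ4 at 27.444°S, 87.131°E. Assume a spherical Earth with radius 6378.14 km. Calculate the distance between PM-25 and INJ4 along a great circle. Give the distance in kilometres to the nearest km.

5121 km

Δφ = -18.8290°,  Δλ = 44.5230°
a = sin²(Δφ/2) + cos φ₁ cos φ₂ sin²(Δλ/2) = 0.152684
c = 2·arcsin(√a) = 0.802889 rad = 46.0022°
d = R·c = 6378.14 × 0.802889 = 5120.9 km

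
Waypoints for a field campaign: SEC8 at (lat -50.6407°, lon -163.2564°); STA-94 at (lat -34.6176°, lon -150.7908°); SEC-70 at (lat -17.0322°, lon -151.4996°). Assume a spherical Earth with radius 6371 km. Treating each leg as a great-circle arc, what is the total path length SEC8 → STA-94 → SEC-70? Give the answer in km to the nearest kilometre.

SEC8→STA-94: c = 0.321233 rad, d = 2046.57 km
STA-94→SEC-70: c = 0.307122 rad, d = 1956.68 km
Total = 2046.57 + 1956.68 = 4003.25 km

4003 km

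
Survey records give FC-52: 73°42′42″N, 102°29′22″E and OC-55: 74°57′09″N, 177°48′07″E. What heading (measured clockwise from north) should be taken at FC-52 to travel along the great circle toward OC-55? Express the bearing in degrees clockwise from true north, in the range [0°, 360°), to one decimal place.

50.4°

FC-52: φ = +73.71167°, λ = +102.48944°
OC-55: φ = +74.95250°, λ = +177.80194°
Δλ = 75.3125°
y = sin Δλ · cos φ₂ = 0.251136
x = cos φ₁ sin φ₂ − sin φ₁ cos φ₂ cos Δλ = 0.207670
θ = atan2(y, x) = 50.4118° → 50.4118° (mod 360°)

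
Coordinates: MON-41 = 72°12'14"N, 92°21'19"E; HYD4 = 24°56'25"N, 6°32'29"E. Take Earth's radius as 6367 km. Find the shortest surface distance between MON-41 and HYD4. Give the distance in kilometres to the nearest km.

7229 km

MON-41: φ = +72.20389°, λ = +92.35528°
HYD4: φ = +24.94028°, λ = +6.54139°
Δφ = -47.2636°,  Δλ = -85.8139°
a = sin²(Δφ/2) + cos φ₁ cos φ₂ sin²(Δλ/2) = 0.289137
c = 2·arcsin(√a) = 1.135448 rad = 65.0564°
d = R·c = 6367 × 1.135448 = 7229.4 km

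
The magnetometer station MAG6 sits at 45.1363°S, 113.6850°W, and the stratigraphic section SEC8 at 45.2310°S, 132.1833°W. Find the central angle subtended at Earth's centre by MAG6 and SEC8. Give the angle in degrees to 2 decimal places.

13.01°

Δφ = -0.0947°,  Δλ = -18.4983°
a = sin²(Δφ/2) + cos φ₁ cos φ₂ sin²(Δλ/2) = 0.012835
c = 2·arcsin(√a) = 0.227067 rad = 13.0100°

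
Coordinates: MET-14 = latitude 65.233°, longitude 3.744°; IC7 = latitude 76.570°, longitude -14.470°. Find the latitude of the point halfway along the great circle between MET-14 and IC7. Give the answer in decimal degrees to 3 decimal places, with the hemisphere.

71.107°N

Bx = cos φ₂ cos Δλ = 0.220620,  By = cos φ₂ sin Δλ = -0.072596
φₘ = atan2(sin φ₁ + sin φ₂, √((cos φ₁ + Bx)² + By²)) = 71.10660°
λₘ = λ₁ + atan2(By, cos φ₁ + Bx) = -2.73199°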